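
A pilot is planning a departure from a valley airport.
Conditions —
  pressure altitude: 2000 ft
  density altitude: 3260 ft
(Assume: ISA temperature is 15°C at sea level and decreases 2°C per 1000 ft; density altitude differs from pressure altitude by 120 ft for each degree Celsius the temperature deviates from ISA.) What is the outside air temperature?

21.5°C

Density altitude − pressure altitude = 3260 − 2000 = +1260 ft.
At 120 ft/°C that is an ISA deviation of 1260/120 = +10.5°C.
ISA temperature at 2000 ft = 15 − 2 × (2000/1000) = 11°C.
OAT = ISA + deviation = 11 + (+10.5) = 21.5°C.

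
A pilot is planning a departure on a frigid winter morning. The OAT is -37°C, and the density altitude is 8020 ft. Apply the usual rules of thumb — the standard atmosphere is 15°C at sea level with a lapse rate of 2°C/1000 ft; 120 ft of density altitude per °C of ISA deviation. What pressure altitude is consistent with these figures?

11500 ft

DA = PA + 120 × (OAT − (15 − 2·PA/1000)) = PA + 120·OAT − 1800 + 0.24·PA = 1.24·PA + 120·OAT − 1800.
So 1.24·PA = 8020 − 120 × (-37) + 1800 = 14260.
PA = 14260 / 1.24 = 11500 ft.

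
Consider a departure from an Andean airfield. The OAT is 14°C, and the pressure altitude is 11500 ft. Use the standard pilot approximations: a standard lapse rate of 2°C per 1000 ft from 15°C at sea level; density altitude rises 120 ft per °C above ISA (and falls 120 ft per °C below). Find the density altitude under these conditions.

14140 ft

ISA temperature at 11500 ft = 15 − 2 × (11500/1000) = -8°C.
ISA deviation = 14 − (-8) = +22°C.
Density altitude = 11500 + 120 × (22) = 11500 + (+2640) = 14140 ft.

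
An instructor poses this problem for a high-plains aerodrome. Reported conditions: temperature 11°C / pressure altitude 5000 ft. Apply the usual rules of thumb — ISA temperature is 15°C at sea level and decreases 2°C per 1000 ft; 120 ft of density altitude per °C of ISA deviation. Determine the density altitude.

ISA temperature at 5000 ft = 15 − 2 × (5000/1000) = 5°C.
ISA deviation = 11 − 5 = +6°C.
Density altitude = 5000 + 120 × (6) = 5000 + (+720) = 5720 ft.

5720 ft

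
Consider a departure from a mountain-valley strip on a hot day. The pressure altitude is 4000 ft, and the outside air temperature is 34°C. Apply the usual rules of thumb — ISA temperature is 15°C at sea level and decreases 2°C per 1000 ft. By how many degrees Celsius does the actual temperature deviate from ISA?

ISA+27°C

ISA temperature at 4000 ft = 15 − 2 × (4000/1000) = 7°C.
Deviation = OAT − ISA = 34 − 7 = +27°C.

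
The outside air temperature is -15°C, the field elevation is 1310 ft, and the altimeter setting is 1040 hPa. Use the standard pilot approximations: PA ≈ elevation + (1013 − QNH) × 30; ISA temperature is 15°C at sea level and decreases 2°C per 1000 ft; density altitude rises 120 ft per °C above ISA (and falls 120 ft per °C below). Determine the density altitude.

Pressure altitude = 1310 + (1013 − 1040) × 30 = 1310 + (-810) = 500 ft.
ISA temperature at 500 ft = 15 − 2 × (500/1000) = 14°C.
ISA deviation = -15 − 14 = -29°C.
Density altitude = 500 + 120 × (-29) = -2980 ft.

-2980 ft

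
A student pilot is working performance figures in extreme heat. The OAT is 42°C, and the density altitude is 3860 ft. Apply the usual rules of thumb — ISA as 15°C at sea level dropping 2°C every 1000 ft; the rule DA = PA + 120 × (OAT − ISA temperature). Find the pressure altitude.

500 ft

DA = PA + 120 × (OAT − (15 − 2·PA/1000)) = PA + 120·OAT − 1800 + 0.24·PA = 1.24·PA + 120·OAT − 1800.
So 1.24·PA = 3860 − 120 × 42 + 1800 = 620.
PA = 620 / 1.24 = 500 ft.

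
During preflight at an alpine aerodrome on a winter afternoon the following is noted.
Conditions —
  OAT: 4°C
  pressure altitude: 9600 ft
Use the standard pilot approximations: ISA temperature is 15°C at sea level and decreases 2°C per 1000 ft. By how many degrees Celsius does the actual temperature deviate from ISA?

ISA temperature at 9600 ft = 15 − 2 × (9600/1000) = -4.2°C.
Deviation = OAT − ISA = 4 − (-4.2) = +8.2°C.

ISA+8.2°C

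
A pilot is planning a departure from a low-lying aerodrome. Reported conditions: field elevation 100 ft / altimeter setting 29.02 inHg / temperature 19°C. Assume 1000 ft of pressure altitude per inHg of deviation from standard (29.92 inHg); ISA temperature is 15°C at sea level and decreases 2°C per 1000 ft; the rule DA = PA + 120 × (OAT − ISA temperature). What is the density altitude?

Pressure altitude = 100 + (29.92 − 29.02) × 1000 = 100 + (+900) = 1000 ft.
ISA temperature at 1000 ft = 15 − 2 × (1000/1000) = 13°C.
ISA deviation = 19 − 13 = +6°C.
Density altitude = 1000 + 120 × (6) = 1720 ft.

1720 ft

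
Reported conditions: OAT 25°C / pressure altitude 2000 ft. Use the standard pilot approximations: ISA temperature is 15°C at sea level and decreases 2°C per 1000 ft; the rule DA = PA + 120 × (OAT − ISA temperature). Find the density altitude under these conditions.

3680 ft

ISA temperature at 2000 ft = 15 − 2 × (2000/1000) = 11°C.
ISA deviation = 25 − 11 = +14°C.
Density altitude = 2000 + 120 × (14) = 2000 + (+1680) = 3680 ft.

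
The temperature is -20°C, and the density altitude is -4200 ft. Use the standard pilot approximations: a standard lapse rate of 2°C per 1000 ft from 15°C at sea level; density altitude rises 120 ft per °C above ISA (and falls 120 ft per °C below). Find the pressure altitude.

0 ft

DA = PA + 120 × (OAT − (15 − 2·PA/1000)) = PA + 120·OAT − 1800 + 0.24·PA = 1.24·PA + 120·OAT − 1800.
So 1.24·PA = -4200 − 120 × (-20) + 1800 = 0.
PA = 0 / 1.24 = 0 ft.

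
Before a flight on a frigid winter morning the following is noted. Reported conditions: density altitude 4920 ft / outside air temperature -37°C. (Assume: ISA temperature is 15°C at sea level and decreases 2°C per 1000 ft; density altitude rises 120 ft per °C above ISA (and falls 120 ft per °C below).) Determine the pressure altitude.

9000 ft

DA = PA + 120 × (OAT − (15 − 2·PA/1000)) = PA + 120·OAT − 1800 + 0.24·PA = 1.24·PA + 120·OAT − 1800.
So 1.24·PA = 4920 − 120 × (-37) + 1800 = 11160.
PA = 11160 / 1.24 = 9000 ft.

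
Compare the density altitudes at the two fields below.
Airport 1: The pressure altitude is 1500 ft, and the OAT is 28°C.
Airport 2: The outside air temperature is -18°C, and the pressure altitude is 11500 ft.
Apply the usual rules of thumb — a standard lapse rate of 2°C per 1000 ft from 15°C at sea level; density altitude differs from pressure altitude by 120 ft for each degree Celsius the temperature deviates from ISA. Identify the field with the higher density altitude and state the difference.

Airport 1: ISA temp = 12°C, deviation +16°C, DA = 1500 + 120 × 16 = 3420 ft.
Airport 2: ISA temp = -8°C, deviation -10°C, DA = 11500 + 120 × (-10) = 10300 ft.
Airport 2 is higher by 10300 − 3420 = 6880 ft.

Airport 2 by 6880 ft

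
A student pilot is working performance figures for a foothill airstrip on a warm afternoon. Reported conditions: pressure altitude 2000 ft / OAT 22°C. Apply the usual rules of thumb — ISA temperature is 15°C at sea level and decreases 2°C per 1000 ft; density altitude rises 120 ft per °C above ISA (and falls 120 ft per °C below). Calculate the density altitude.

ISA temperature at 2000 ft = 15 − 2 × (2000/1000) = 11°C.
ISA deviation = 22 − 11 = +11°C.
Density altitude = 2000 + 120 × (11) = 2000 + (+1320) = 3320 ft.

3320 ft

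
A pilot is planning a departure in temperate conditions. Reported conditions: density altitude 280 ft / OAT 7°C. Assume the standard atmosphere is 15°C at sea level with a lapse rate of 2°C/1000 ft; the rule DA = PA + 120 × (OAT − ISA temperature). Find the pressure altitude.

1000 ft

DA = PA + 120 × (OAT − (15 − 2·PA/1000)) = PA + 120·OAT − 1800 + 0.24·PA = 1.24·PA + 120·OAT − 1800.
So 1.24·PA = 280 − 120 × 7 + 1800 = 1240.
PA = 1240 / 1.24 = 1000 ft.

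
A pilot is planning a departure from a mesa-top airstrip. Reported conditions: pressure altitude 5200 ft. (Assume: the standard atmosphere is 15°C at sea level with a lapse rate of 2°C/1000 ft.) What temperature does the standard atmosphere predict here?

ISA temperature = 15 − 2 × (5200/1000) = 15 − 10.4 = 4.6°C.

4.6°C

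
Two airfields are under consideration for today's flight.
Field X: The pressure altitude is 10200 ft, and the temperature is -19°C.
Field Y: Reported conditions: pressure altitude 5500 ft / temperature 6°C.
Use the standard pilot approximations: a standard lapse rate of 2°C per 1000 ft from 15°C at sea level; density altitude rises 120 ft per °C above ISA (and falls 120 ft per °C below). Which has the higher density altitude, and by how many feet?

Field X by 2828 ft

Field X: ISA temp = -5.4°C, deviation -13.6°C, DA = 10200 + 120 × (-13.6) = 8568 ft.
Field Y: ISA temp = 4°C, deviation +2°C, DA = 5500 + 120 × 2 = 5740 ft.
Field X is higher by 8568 − 5740 = 2828 ft.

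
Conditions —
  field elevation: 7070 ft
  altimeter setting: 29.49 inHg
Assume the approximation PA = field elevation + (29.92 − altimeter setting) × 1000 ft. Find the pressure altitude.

7500 ft

Pressure correction = (29.92 − 29.49) × 1000 = +430 ft.
Pressure altitude = 7070 + (+430) = 7500 ft.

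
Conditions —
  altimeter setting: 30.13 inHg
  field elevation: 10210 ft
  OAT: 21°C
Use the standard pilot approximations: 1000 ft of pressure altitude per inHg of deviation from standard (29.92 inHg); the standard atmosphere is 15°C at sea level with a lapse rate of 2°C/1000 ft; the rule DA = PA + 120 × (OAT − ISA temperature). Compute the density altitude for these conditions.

13120 ft

Pressure altitude = 10210 + (29.92 − 30.13) × 1000 = 10210 + (-210) = 10000 ft.
ISA temperature at 10000 ft = 15 − 2 × (10000/1000) = -5°C.
ISA deviation = 21 − (-5) = +26°C.
Density altitude = 10000 + 120 × (26) = 13120 ft.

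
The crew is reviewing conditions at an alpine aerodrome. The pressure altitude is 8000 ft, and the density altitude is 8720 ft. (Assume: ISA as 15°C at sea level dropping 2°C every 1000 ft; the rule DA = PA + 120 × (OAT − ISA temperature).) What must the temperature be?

5°C

Density altitude − pressure altitude = 8720 − 8000 = +720 ft.
At 120 ft/°C that is an ISA deviation of 720/120 = +6°C.
ISA temperature at 8000 ft = 15 − 2 × (8000/1000) = -1°C.
OAT = ISA + deviation = -1 + (+6) = 5°C.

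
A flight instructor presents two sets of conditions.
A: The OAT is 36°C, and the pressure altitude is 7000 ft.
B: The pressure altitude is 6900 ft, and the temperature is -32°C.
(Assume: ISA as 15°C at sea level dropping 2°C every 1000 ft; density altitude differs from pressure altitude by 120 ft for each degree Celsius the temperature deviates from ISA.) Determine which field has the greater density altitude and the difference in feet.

A: ISA temp = 1°C, deviation +35°C, DA = 7000 + 120 × 35 = 11200 ft.
B: ISA temp = 1.2°C, deviation -33.2°C, DA = 6900 + 120 × (-33.2) = 2916 ft.
A is higher by 11200 − 2916 = 8284 ft.

A by 8284 ft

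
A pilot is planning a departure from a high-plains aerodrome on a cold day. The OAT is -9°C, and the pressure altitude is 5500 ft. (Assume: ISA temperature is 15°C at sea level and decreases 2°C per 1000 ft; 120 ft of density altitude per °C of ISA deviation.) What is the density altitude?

ISA temperature at 5500 ft = 15 − 2 × (5500/1000) = 4°C.
ISA deviation = -9 − 4 = -13°C.
Density altitude = 5500 + 120 × (-13) = 5500 + (-1560) = 3940 ft.

3940 ft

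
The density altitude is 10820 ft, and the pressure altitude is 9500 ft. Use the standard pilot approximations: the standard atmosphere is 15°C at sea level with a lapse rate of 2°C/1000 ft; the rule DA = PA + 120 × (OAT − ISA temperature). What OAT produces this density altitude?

7°C

Density altitude − pressure altitude = 10820 − 9500 = +1320 ft.
At 120 ft/°C that is an ISA deviation of 1320/120 = +11°C.
ISA temperature at 9500 ft = 15 − 2 × (9500/1000) = -4°C.
OAT = ISA + deviation = -4 + (+11) = 7°C.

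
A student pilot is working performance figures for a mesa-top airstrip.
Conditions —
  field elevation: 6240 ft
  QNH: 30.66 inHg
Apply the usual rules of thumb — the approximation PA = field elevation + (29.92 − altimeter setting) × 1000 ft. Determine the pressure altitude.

5500 ft

Pressure correction = (29.92 − 30.66) × 1000 = -740 ft.
Pressure altitude = 6240 + (-740) = 5500 ft.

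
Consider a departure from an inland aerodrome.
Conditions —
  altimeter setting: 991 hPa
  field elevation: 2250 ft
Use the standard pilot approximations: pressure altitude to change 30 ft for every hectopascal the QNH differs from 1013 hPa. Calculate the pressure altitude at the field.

2910 ft

Pressure correction = (1013 − 991) × 30 = +660 ft.
Pressure altitude = 2250 + (+660) = 2910 ft.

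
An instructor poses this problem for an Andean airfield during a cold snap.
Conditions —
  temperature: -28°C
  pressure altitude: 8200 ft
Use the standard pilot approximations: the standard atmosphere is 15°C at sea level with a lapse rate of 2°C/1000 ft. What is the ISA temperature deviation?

ISA-26.6°C

ISA temperature at 8200 ft = 15 − 2 × (8200/1000) = -1.4°C.
Deviation = OAT − ISA = -28 − (-1.4) = -26.6°C.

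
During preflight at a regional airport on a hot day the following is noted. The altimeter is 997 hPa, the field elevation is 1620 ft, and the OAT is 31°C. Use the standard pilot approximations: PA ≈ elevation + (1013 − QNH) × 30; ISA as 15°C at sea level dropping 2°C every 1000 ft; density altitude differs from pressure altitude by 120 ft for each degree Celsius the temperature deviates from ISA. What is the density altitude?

Pressure altitude = 1620 + (1013 − 997) × 30 = 1620 + (+480) = 2100 ft.
ISA temperature at 2100 ft = 15 − 2 × (2100/1000) = 10.8°C.
ISA deviation = 31 − 10.8 = +20.2°C.
Density altitude = 2100 + 120 × (20.2) = 4524 ft.

4524 ft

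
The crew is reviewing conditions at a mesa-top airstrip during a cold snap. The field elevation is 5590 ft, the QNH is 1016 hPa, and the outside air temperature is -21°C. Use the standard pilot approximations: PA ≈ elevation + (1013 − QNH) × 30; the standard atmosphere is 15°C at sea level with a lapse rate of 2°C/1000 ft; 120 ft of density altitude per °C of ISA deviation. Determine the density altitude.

2500 ft

Pressure altitude = 5590 + (1013 − 1016) × 30 = 5590 + (-90) = 5500 ft.
ISA temperature at 5500 ft = 15 − 2 × (5500/1000) = 4°C.
ISA deviation = -21 − 4 = -25°C.
Density altitude = 5500 + 120 × (-25) = 2500 ft.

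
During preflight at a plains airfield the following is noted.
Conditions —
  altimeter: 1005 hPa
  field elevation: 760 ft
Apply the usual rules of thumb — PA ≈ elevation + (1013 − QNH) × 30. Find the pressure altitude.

1000 ft

Pressure correction = (1013 − 1005) × 30 = +240 ft.
Pressure altitude = 760 + (+240) = 1000 ft.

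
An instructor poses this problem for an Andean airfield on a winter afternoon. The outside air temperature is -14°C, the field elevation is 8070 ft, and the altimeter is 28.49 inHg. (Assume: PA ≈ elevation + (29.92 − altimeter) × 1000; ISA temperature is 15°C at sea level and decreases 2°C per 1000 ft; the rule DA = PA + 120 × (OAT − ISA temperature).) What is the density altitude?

8300 ft

Pressure altitude = 8070 + (29.92 − 28.49) × 1000 = 8070 + (+1430) = 9500 ft.
ISA temperature at 9500 ft = 15 − 2 × (9500/1000) = -4°C.
ISA deviation = -14 − (-4) = -10°C.
Density altitude = 9500 + 120 × (-10) = 8300 ft.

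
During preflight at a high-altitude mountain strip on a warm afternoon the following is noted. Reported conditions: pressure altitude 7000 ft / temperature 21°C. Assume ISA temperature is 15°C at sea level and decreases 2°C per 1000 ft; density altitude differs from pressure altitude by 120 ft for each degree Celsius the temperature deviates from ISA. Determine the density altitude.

9400 ft

ISA temperature at 7000 ft = 15 − 2 × (7000/1000) = 1°C.
ISA deviation = 21 − 1 = +20°C.
Density altitude = 7000 + 120 × (20) = 7000 + (+2400) = 9400 ft.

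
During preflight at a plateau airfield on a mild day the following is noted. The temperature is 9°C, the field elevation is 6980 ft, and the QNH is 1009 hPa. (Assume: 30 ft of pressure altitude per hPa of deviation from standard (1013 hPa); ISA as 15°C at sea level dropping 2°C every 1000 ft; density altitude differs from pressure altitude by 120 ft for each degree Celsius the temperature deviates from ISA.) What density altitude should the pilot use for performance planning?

8084 ft

Pressure altitude = 6980 + (1013 − 1009) × 30 = 6980 + (+120) = 7100 ft.
ISA temperature at 7100 ft = 15 − 2 × (7100/1000) = 0.8°C.
ISA deviation = 9 − 0.8 = +8.2°C.
Density altitude = 7100 + 120 × (8.2) = 8084 ft.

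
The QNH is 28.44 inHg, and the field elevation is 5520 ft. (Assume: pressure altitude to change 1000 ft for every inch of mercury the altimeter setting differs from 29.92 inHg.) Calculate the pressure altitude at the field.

7000 ft

Pressure correction = (29.92 − 28.44) × 1000 = +1480 ft.
Pressure altitude = 5520 + (+1480) = 7000 ft.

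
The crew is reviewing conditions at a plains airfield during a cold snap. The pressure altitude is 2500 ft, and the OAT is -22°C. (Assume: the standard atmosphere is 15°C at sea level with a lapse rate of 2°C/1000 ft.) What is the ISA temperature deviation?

ISA-32°C

ISA temperature at 2500 ft = 15 − 2 × (2500/1000) = 10°C.
Deviation = OAT − ISA = -22 − 10 = -32°C.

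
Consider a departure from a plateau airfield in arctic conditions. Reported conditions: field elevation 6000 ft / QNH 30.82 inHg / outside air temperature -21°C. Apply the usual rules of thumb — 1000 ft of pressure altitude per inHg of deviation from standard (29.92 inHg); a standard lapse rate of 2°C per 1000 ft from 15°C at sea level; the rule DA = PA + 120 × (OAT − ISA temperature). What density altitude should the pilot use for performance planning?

2004 ft

Pressure altitude = 6000 + (29.92 − 30.82) × 1000 = 6000 + (-900) = 5100 ft.
ISA temperature at 5100 ft = 15 − 2 × (5100/1000) = 4.8°C.
ISA deviation = -21 − 4.8 = -25.8°C.
Density altitude = 5100 + 120 × (-25.8) = 2004 ft.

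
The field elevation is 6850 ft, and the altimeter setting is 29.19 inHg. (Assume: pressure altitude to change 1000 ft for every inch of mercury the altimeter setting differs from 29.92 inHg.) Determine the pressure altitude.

Pressure correction = (29.92 − 29.19) × 1000 = +730 ft.
Pressure altitude = 6850 + (+730) = 7580 ft.

7580 ft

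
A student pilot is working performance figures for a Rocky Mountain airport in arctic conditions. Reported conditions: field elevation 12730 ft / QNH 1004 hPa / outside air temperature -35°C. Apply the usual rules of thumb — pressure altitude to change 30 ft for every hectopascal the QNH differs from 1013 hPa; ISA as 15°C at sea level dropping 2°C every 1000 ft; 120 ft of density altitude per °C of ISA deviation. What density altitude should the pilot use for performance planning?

10120 ft

Pressure altitude = 12730 + (1013 − 1004) × 30 = 12730 + (+270) = 13000 ft.
ISA temperature at 13000 ft = 15 − 2 × (13000/1000) = -11°C.
ISA deviation = -35 − (-11) = -24°C.
Density altitude = 13000 + 120 × (-24) = 10120 ft.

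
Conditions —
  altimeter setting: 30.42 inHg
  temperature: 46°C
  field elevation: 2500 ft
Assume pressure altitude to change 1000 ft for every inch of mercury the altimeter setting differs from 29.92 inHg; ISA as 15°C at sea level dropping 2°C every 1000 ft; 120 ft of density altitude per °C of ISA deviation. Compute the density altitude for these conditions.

Pressure altitude = 2500 + (29.92 − 30.42) × 1000 = 2500 + (-500) = 2000 ft.
ISA temperature at 2000 ft = 15 − 2 × (2000/1000) = 11°C.
ISA deviation = 46 − 11 = +35°C.
Density altitude = 2000 + 120 × (35) = 6200 ft.

6200 ft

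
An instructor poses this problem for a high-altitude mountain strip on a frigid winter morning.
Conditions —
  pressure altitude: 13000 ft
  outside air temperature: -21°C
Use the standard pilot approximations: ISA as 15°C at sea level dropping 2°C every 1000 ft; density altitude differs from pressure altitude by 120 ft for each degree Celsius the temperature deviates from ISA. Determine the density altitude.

ISA temperature at 13000 ft = 15 − 2 × (13000/1000) = -11°C.
ISA deviation = -21 − (-11) = -10°C.
Density altitude = 13000 + 120 × (-10) = 13000 + (-1200) = 11800 ft.

11800 ft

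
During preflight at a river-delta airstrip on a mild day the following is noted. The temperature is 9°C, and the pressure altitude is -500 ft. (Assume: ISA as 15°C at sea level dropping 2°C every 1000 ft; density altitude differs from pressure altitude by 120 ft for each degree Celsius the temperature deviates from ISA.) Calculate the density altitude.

-1340 ft

ISA temperature at -500 ft = 15 − 2 × (-500/1000) = 16°C.
ISA deviation = 9 − 16 = -7°C.
Density altitude = -500 + 120 × (-7) = -500 + (-840) = -1340 ft.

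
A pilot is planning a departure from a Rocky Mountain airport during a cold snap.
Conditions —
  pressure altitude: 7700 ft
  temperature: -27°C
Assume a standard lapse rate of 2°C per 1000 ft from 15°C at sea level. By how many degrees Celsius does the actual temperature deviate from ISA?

ISA temperature at 7700 ft = 15 − 2 × (7700/1000) = -0.4°C.
Deviation = OAT − ISA = -27 − (-0.4) = -26.6°C.

ISA-26.6°C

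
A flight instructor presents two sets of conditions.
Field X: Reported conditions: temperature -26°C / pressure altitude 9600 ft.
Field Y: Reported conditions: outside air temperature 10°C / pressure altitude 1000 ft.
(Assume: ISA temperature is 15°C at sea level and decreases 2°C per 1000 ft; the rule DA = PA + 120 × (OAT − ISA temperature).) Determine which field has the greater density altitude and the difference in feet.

Field X: ISA temp = -4.2°C, deviation -21.8°C, DA = 9600 + 120 × (-21.8) = 6984 ft.
Field Y: ISA temp = 13°C, deviation -3°C, DA = 1000 + 120 × (-3) = 640 ft.
Field X is higher by 6984 − 640 = 6344 ft.

Field X by 6344 ft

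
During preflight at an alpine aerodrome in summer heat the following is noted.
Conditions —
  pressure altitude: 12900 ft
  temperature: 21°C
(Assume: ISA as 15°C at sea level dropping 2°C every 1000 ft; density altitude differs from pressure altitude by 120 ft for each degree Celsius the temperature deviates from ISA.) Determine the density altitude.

ISA temperature at 12900 ft = 15 − 2 × (12900/1000) = -10.8°C.
ISA deviation = 21 − (-10.8) = +31.8°C.
Density altitude = 12900 + 120 × (31.8) = 12900 + (+3816) = 16716 ft.

16716 ft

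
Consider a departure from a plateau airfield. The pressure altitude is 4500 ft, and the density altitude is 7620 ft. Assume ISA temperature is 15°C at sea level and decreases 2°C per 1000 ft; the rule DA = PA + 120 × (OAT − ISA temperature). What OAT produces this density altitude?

Density altitude − pressure altitude = 7620 − 4500 = +3120 ft.
At 120 ft/°C that is an ISA deviation of 3120/120 = +26°C.
ISA temperature at 4500 ft = 15 − 2 × (4500/1000) = 6°C.
OAT = ISA + deviation = 6 + (+26) = 32°C.

32°C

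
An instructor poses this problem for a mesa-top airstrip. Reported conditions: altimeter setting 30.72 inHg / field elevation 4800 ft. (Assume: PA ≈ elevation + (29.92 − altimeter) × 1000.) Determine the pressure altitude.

Pressure correction = (29.92 − 30.72) × 1000 = -800 ft.
Pressure altitude = 4800 + (-800) = 4000 ft.

4000 ft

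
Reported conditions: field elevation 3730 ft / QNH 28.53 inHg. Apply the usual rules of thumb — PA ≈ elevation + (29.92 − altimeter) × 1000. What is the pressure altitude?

Pressure correction = (29.92 − 28.53) × 1000 = +1390 ft.
Pressure altitude = 3730 + (+1390) = 5120 ft.

5120 ft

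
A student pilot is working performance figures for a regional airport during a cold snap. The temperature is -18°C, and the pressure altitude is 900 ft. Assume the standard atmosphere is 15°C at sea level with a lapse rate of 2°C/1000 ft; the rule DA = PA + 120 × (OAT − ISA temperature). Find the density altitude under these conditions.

-2844 ft

ISA temperature at 900 ft = 15 − 2 × (900/1000) = 13.2°C.
ISA deviation = -18 − 13.2 = -31.2°C.
Density altitude = 900 + 120 × (-31.2) = 900 + (-3744) = -2844 ft.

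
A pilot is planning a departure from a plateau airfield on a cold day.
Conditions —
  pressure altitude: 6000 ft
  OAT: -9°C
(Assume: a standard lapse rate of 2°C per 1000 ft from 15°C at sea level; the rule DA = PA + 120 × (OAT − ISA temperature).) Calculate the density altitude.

4560 ft

ISA temperature at 6000 ft = 15 − 2 × (6000/1000) = 3°C.
ISA deviation = -9 − 3 = -12°C.
Density altitude = 6000 + 120 × (-12) = 6000 + (-1440) = 4560 ft.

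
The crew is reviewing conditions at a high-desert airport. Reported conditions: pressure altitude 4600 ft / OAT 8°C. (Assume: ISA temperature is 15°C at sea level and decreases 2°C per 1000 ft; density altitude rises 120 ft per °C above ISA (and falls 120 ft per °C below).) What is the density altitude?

4864 ft

ISA temperature at 4600 ft = 15 − 2 × (4600/1000) = 5.8°C.
ISA deviation = 8 − 5.8 = +2.2°C.
Density altitude = 4600 + 120 × (2.2) = 4600 + (+264) = 4864 ft.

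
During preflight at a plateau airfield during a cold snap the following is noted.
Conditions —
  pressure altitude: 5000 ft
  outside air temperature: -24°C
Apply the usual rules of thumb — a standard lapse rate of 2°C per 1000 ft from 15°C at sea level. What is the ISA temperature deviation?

ISA temperature at 5000 ft = 15 − 2 × (5000/1000) = 5°C.
Deviation = OAT − ISA = -24 − 5 = -29°C.

ISA-29°C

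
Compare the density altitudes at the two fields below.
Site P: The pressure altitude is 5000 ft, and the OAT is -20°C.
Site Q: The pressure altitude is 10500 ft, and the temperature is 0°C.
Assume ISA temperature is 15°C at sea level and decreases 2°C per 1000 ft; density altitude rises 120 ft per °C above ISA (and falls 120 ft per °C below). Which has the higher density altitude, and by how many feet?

Site P: ISA temp = 5°C, deviation -25°C, DA = 5000 + 120 × (-25) = 2000 ft.
Site Q: ISA temp = -6°C, deviation +6°C, DA = 10500 + 120 × 6 = 11220 ft.
Site Q is higher by 11220 − 2000 = 9220 ft.

Site Q by 9220 ft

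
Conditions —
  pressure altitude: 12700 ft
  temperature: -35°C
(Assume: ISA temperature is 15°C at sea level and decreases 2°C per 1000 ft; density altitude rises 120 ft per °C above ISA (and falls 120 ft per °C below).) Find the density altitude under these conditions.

9748 ft

ISA temperature at 12700 ft = 15 − 2 × (12700/1000) = -10.4°C.
ISA deviation = -35 − (-10.4) = -24.6°C.
Density altitude = 12700 + 120 × (-24.6) = 12700 + (-2952) = 9748 ft.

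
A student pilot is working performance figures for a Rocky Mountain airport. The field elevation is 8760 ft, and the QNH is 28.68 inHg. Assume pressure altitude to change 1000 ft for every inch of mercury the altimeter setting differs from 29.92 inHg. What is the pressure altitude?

Pressure correction = (29.92 − 28.68) × 1000 = +1240 ft.
Pressure altitude = 8760 + (+1240) = 10000 ft.

10000 ft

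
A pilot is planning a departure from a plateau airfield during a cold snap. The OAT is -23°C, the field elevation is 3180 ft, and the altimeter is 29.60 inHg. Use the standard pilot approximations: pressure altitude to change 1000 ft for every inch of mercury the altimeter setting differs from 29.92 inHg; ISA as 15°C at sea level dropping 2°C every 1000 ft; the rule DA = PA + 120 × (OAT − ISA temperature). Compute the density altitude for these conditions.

-220 ft

Pressure altitude = 3180 + (29.92 − 29.60) × 1000 = 3180 + (+320) = 3500 ft.
ISA temperature at 3500 ft = 15 − 2 × (3500/1000) = 8°C.
ISA deviation = -23 − 8 = -31°C.
Density altitude = 3500 + 120 × (-31) = -220 ft.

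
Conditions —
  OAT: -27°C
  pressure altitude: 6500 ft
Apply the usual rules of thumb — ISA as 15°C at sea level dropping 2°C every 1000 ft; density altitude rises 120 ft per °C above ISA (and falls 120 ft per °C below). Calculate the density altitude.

3020 ft

ISA temperature at 6500 ft = 15 − 2 × (6500/1000) = 2°C.
ISA deviation = -27 − 2 = -29°C.
Density altitude = 6500 + 120 × (-29) = 6500 + (-3480) = 3020 ft.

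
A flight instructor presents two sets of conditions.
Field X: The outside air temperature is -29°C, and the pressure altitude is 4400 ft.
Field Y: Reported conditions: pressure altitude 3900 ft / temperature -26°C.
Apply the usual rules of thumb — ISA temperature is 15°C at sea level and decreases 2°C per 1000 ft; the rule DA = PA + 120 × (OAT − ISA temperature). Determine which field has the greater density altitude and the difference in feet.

Field X: ISA temp = 6.2°C, deviation -35.2°C, DA = 4400 + 120 × (-35.2) = 176 ft.
Field Y: ISA temp = 7.2°C, deviation -33.2°C, DA = 3900 + 120 × (-33.2) = -84 ft.
Field X is higher by 176 − (-84) = 260 ft.

Field X by 260 ft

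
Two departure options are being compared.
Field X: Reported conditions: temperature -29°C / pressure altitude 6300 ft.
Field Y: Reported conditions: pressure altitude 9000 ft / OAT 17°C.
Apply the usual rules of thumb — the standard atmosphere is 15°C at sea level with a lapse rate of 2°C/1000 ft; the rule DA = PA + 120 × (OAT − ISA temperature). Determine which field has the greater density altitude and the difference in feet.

Field Y by 8868 ft

Field X: ISA temp = 2.4°C, deviation -31.4°C, DA = 6300 + 120 × (-31.4) = 2532 ft.
Field Y: ISA temp = -3°C, deviation +20°C, DA = 9000 + 120 × 20 = 11400 ft.
Field Y is higher by 11400 − 2532 = 8868 ft.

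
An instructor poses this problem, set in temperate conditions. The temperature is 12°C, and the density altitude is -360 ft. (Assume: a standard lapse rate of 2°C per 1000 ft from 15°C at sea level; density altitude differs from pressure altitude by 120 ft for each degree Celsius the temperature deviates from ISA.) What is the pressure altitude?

0 ft

DA = PA + 120 × (OAT − (15 − 2·PA/1000)) = PA + 120·OAT − 1800 + 0.24·PA = 1.24·PA + 120·OAT − 1800.
So 1.24·PA = -360 − 120 × 12 + 1800 = 0.
PA = 0 / 1.24 = 0 ft.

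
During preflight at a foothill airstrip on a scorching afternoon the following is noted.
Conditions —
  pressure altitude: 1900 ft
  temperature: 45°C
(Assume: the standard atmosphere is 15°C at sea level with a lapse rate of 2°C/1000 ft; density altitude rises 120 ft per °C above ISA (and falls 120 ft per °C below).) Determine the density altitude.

ISA temperature at 1900 ft = 15 − 2 × (1900/1000) = 11.2°C.
ISA deviation = 45 − 11.2 = +33.8°C.
Density altitude = 1900 + 120 × (33.8) = 1900 + (+4056) = 5956 ft.

5956 ft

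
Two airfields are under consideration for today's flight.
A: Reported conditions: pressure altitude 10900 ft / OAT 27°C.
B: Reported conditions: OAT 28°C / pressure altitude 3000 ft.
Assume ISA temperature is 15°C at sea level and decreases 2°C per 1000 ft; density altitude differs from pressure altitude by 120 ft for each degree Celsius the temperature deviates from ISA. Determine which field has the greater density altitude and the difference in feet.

A: ISA temp = -6.8°C, deviation +33.8°C, DA = 10900 + 120 × 33.8 = 14956 ft.
B: ISA temp = 9°C, deviation +19°C, DA = 3000 + 120 × 19 = 5280 ft.
A is higher by 14956 − 5280 = 9676 ft.

A by 9676 ft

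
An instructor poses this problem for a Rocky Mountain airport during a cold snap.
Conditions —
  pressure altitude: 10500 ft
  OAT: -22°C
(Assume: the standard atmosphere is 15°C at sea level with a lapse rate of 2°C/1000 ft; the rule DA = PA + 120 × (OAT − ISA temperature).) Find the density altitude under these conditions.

8580 ft

ISA temperature at 10500 ft = 15 − 2 × (10500/1000) = -6°C.
ISA deviation = -22 − (-6) = -16°C.
Density altitude = 10500 + 120 × (-16) = 10500 + (-1920) = 8580 ft.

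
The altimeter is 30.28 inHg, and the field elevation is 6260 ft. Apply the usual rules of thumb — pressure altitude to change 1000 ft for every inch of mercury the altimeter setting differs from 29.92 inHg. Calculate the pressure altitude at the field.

Pressure correction = (29.92 − 30.28) × 1000 = -360 ft.
Pressure altitude = 6260 + (-360) = 5900 ft.

5900 ft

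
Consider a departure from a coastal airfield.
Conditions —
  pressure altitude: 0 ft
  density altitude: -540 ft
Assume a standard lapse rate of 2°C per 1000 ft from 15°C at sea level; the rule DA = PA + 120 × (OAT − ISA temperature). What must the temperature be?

10.5°C

Density altitude − pressure altitude = -540 − 0 = -540 ft.
At 120 ft/°C that is an ISA deviation of -540/120 = -4.5°C.
ISA temperature at 0 ft = 15 − 2 × (0/1000) = 15°C.
OAT = ISA + deviation = 15 + (-4.5) = 10.5°C.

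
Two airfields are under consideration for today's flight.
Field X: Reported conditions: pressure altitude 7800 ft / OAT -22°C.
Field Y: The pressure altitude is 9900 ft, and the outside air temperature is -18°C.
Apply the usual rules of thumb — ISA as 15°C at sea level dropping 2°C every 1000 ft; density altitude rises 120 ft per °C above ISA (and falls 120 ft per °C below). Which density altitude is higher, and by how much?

Field Y by 3084 ft

Field X: ISA temp = -0.6°C, deviation -21.4°C, DA = 7800 + 120 × (-21.4) = 5232 ft.
Field Y: ISA temp = -4.8°C, deviation -13.2°C, DA = 9900 + 120 × (-13.2) = 8316 ft.
Field Y is higher by 8316 − 5232 = 3084 ft.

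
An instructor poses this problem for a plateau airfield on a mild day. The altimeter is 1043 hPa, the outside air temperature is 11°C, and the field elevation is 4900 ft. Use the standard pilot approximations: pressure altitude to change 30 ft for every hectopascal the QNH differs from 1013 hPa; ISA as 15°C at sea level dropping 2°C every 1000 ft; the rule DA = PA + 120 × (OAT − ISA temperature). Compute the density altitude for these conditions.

4480 ft

Pressure altitude = 4900 + (1013 − 1043) × 30 = 4900 + (-900) = 4000 ft.
ISA temperature at 4000 ft = 15 − 2 × (4000/1000) = 7°C.
ISA deviation = 11 − 7 = +4°C.
Density altitude = 4000 + 120 × (4) = 4480 ft.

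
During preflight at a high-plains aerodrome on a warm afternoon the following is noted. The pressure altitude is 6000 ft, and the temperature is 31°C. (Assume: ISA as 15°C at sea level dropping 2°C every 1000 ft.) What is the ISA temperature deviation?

ISA temperature at 6000 ft = 15 − 2 × (6000/1000) = 3°C.
Deviation = OAT − ISA = 31 − 3 = +28°C.

ISA+28°C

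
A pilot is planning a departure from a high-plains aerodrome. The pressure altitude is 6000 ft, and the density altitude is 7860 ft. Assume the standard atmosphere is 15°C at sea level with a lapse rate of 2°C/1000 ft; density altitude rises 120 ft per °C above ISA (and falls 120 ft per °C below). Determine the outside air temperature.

Density altitude − pressure altitude = 7860 − 6000 = +1860 ft.
At 120 ft/°C that is an ISA deviation of 1860/120 = +15.5°C.
ISA temperature at 6000 ft = 15 − 2 × (6000/1000) = 3°C.
OAT = ISA + deviation = 3 + (+15.5) = 18.5°C.

18.5°C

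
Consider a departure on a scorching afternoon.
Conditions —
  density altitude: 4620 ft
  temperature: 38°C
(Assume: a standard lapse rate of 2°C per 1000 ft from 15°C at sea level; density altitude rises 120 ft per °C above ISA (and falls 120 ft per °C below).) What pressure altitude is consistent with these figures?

DA = PA + 120 × (OAT − (15 − 2·PA/1000)) = PA + 120·OAT − 1800 + 0.24·PA = 1.24·PA + 120·OAT − 1800.
So 1.24·PA = 4620 − 120 × 38 + 1800 = 1860.
PA = 1860 / 1.24 = 1500 ft.

1500 ft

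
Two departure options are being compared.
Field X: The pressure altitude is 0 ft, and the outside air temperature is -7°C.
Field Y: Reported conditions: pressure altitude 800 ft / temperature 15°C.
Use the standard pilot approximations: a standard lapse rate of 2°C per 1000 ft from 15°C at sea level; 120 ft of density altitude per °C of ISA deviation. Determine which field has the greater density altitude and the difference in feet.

Field Y by 3632 ft

Field X: ISA temp = 15°C, deviation -22°C, DA = 0 + 120 × (-22) = -2640 ft.
Field Y: ISA temp = 13.4°C, deviation +1.6°C, DA = 800 + 120 × 1.6 = 992 ft.
Field Y is higher by 992 − (-2640) = 3632 ft.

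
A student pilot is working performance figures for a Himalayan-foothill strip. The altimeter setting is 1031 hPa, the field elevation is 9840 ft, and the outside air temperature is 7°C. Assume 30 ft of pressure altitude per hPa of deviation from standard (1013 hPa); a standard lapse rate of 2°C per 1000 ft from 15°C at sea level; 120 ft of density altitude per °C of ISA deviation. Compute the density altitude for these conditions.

10572 ft

Pressure altitude = 9840 + (1013 − 1031) × 30 = 9840 + (-540) = 9300 ft.
ISA temperature at 9300 ft = 15 − 2 × (9300/1000) = -3.6°C.
ISA deviation = 7 − (-3.6) = +10.6°C.
Density altitude = 9300 + 120 × (10.6) = 10572 ft.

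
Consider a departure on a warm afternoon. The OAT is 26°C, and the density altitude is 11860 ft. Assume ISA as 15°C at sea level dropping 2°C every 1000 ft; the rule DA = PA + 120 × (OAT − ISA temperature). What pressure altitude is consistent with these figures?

DA = PA + 120 × (OAT − (15 − 2·PA/1000)) = PA + 120·OAT − 1800 + 0.24·PA = 1.24·PA + 120·OAT − 1800.
So 1.24·PA = 11860 − 120 × 26 + 1800 = 10540.
PA = 10540 / 1.24 = 8500 ft.

8500 ft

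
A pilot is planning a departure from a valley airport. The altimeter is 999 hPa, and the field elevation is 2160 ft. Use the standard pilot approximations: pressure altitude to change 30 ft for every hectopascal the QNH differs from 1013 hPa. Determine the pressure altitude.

Pressure correction = (1013 − 999) × 30 = +420 ft.
Pressure altitude = 2160 + (+420) = 2580 ft.

2580 ft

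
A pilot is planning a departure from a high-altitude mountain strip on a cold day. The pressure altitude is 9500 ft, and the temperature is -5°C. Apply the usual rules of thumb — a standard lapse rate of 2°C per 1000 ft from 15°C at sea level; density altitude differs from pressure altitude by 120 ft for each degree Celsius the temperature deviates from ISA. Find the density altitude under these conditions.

ISA temperature at 9500 ft = 15 − 2 × (9500/1000) = -4°C.
ISA deviation = -5 − (-4) = -1°C.
Density altitude = 9500 + 120 × (-1) = 9500 + (-120) = 9380 ft.

9380 ft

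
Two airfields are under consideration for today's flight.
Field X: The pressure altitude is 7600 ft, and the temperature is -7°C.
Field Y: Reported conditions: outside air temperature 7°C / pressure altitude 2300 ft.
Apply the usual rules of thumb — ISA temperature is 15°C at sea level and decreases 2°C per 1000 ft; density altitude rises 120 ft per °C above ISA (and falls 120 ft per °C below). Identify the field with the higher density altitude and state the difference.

Field X: ISA temp = -0.2°C, deviation -6.8°C, DA = 7600 + 120 × (-6.8) = 6784 ft.
Field Y: ISA temp = 10.4°C, deviation -3.4°C, DA = 2300 + 120 × (-3.4) = 1892 ft.
Field X is higher by 6784 − 1892 = 4892 ft.

Field X by 4892 ft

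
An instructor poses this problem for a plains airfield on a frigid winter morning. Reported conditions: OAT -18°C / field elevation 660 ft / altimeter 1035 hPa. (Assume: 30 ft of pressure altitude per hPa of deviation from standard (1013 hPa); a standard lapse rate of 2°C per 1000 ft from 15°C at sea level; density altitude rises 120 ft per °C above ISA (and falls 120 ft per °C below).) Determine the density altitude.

-3960 ft

Pressure altitude = 660 + (1013 − 1035) × 30 = 660 + (-660) = 0 ft.
ISA temperature at 0 ft = 15 − 2 × (0/1000) = 15°C.
ISA deviation = -18 − 15 = -33°C.
Density altitude = 0 + 120 × (-33) = -3960 ft.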